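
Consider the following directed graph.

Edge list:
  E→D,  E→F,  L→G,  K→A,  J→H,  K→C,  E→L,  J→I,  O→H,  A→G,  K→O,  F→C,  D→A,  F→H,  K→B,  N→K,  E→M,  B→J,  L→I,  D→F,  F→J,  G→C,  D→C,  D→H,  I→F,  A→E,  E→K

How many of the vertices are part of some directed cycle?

7

A vertex is on a directed cycle iff it belongs to a strongly connected component of size ≥ 2 (or has a self-loop).
The vertices on cycles are {A, D, E, F, I, J, K} — 7 in total.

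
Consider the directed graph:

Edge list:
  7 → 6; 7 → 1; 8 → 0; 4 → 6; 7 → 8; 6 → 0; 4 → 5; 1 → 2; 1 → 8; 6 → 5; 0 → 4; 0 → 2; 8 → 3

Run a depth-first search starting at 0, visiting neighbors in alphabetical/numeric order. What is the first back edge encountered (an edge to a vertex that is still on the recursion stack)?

6->0

DFS from 0 (visiting neighbors in alphabetical/numeric order); mark gray on enter, black on exit:
0 gray
  2 gray
  2 black
  4 gray
    5 gray
    5 black
    6 gray
      6→0: 0 is gray → back edge
First back edge: 6 → 0.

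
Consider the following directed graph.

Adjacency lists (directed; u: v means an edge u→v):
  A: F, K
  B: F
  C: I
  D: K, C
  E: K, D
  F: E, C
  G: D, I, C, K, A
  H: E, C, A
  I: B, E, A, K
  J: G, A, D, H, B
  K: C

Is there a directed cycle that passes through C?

C is on a cycle iff C can reach itself via ≥1 edge.
C → I → K → C — yes.

Yes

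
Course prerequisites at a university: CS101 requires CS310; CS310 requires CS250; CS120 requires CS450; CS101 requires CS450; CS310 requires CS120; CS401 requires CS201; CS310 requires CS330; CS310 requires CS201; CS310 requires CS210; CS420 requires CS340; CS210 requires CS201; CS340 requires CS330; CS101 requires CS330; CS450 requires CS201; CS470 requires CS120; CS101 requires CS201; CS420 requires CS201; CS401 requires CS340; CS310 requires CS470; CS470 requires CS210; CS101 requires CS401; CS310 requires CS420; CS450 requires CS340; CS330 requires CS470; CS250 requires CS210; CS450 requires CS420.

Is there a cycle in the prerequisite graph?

Yes

DFS with white/gray/black marking, starting from CS420:
CS420 gray
  CS340 gray
    CS330 gray
      CS470 gray
        CS120 gray
          CS450 gray
            CS450→CS340: CS340 is gray → back edge
Back edge found, so a cycle exists: CS340 → CS330 → CS470 → CS120 → CS450 → CS340.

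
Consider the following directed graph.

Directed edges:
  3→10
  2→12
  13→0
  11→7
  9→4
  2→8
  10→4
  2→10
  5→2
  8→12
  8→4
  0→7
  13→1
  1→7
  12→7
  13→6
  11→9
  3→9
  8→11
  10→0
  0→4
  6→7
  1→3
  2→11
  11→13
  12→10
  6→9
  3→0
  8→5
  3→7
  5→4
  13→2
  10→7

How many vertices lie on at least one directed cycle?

5

A vertex is on a directed cycle iff it belongs to a strongly connected component of size ≥ 2 (or has a self-loop).
The vertices on cycles are {2, 5, 8, 11, 13} — 5 in total.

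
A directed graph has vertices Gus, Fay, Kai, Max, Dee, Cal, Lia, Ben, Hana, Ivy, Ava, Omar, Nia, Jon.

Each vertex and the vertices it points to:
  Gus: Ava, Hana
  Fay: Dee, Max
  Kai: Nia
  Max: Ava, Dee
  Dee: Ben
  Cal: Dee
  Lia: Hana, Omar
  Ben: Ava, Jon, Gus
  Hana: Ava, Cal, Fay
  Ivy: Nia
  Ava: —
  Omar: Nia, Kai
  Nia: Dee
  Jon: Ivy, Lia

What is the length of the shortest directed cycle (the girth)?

5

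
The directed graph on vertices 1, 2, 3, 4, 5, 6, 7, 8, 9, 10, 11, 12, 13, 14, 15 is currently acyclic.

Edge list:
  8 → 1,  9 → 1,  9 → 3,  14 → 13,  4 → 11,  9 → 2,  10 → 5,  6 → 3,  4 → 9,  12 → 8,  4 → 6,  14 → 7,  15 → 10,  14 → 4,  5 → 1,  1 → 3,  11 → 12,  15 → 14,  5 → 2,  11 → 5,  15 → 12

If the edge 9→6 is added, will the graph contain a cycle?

No

Adding 9→6 creates a cycle iff 6 can already reach 9.
Explore from 6: no path reaches 9. The graph stays acyclic.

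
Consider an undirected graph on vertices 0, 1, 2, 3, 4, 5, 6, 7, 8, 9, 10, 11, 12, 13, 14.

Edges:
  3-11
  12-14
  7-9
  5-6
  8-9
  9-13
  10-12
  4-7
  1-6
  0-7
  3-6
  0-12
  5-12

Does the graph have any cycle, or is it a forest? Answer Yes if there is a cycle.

No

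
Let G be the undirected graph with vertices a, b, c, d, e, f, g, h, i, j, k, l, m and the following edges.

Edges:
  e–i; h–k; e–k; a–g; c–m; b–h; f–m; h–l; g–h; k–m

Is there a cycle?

No

DFS, tracking each vertex's parent; an edge to a visited non-parent vertex closes a cycle.
Start from a:
visit a (parent –)
  visit g (parent a)
    visit h (parent g)
      visit k (parent h)
        k–h: parent, skip
        visit m (parent k)
          visit c (parent m)
            c–m: parent, skip
          m–k: parent, skip
          visit f (parent m)
            f–m: parent, skip
        visit e (parent k)
          e–k: parent, skip
          visit i (parent e)
            i–e: parent, skip
      visit l (parent h)
        l–h: parent, skip
      visit b (parent h)
        b–h: parent, skip
      h–g: parent, skip
    g–a: parent, skip
visit d (parent –)
visit j (parent –)
No non-parent visited neighbor found — the graph is a forest.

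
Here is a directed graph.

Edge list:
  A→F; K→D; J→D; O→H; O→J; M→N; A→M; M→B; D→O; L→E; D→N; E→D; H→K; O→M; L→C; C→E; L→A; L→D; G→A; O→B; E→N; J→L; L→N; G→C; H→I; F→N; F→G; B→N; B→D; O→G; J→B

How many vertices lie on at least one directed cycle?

A vertex is on a directed cycle iff it belongs to a strongly connected component of size ≥ 2 (or has a self-loop).
The vertices on cycles are {A, B, C, D, E, F, G, H, J, K, L, M, O} — 13 in total.

13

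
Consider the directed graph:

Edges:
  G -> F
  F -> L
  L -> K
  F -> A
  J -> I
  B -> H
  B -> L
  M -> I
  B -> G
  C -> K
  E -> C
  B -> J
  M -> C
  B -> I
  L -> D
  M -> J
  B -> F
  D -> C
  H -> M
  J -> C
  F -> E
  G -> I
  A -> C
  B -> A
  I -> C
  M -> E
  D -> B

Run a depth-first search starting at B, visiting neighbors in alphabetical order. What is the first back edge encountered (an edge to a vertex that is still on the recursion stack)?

D→B

DFS from B (visiting neighbors in alphabetical order); mark gray on enter, black on exit:
B gray
  A gray
    C gray
      K gray
      K black
    C black
  A black
  F gray
    F→A: A black — skip
    E gray
      E→C: C black — skip
    E black
    L gray
      D gray
        D→B: B is gray → back edge
First back edge: D → B.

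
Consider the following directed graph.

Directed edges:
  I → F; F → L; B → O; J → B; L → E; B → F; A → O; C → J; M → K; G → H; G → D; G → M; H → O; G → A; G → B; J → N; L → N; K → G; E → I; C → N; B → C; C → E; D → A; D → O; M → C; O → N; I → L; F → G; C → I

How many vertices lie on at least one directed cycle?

A vertex is on a directed cycle iff it belongs to a strongly connected component of size ≥ 2 (or has a self-loop).
The vertices on cycles are {B, C, E, F, G, I, J, K, L, M} — 10 in total.

10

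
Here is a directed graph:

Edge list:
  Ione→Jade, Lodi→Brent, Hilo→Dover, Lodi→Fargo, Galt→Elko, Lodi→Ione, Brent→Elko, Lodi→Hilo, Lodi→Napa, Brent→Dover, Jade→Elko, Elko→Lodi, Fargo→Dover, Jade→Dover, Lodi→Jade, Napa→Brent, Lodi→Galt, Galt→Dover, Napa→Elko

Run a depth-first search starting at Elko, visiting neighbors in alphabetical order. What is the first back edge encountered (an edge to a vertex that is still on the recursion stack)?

DFS from Elko (visiting neighbors in alphabetical order); mark gray on enter, black on exit:
Elko gray
  Lodi gray
    Brent gray
      Dover gray
      Dover black
      Brent→Elko: Elko is gray → back edge
First back edge: Brent → Elko.

Brent→Elko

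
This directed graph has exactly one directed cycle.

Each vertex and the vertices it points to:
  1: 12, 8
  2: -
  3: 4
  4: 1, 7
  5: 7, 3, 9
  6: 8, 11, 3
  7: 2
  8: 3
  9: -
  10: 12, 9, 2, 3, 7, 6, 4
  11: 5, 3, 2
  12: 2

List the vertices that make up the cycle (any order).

DFS with gray/black marking from 4:
4 gray
  1 gray
    12 gray
      2 gray
      2 black
    12 black
    8 gray
      3 gray
        3→4: 4 is gray → back edge
Back edge closes the cycle 4 → 1 → 8 → 3 → 4; its vertices are {1, 3, 4, 8}.

1, 3, 4, 8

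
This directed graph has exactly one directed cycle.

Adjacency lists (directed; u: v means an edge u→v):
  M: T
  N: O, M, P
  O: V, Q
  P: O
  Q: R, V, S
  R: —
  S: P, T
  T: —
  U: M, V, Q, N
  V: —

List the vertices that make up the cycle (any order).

DFS with gray/black marking from Q:
Q gray
  R gray
  R black
  V gray
  V black
  S gray
    P gray
      O gray
        O→V: V black — skip
        O→Q: Q is gray → back edge
Back edge closes the cycle Q → S → P → O → Q; its vertices are {O, P, Q, S}.

O, P, Q, S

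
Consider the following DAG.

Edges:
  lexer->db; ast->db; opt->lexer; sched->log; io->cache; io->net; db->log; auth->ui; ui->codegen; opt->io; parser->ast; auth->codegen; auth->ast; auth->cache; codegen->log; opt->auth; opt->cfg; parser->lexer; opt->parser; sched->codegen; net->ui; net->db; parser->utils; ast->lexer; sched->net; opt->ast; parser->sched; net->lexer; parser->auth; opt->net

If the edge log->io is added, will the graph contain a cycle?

Yes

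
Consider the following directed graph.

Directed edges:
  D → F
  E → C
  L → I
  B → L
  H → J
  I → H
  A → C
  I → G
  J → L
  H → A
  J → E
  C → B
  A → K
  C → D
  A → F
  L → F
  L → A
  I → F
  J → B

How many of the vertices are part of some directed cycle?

A vertex is on a directed cycle iff it belongs to a strongly connected component of size ≥ 2 (or has a self-loop).
The vertices on cycles are {A, B, C, E, H, I, J, L} — 8 in total.

8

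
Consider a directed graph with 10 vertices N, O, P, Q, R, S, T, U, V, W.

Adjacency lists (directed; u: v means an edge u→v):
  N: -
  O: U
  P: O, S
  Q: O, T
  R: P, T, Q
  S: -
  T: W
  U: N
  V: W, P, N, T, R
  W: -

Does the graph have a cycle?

DFS with white/gray/black marking, starting from W:
W gray
W black
N gray
N black
O gray
  U gray
    U→N: N black — skip
  U black
O black
P gray
  P→O: O black — skip
  S gray
  S black
P black
Q gray
  Q→O: O black — skip
  T gray
    T→W: W black — skip
  T black
Q black
R gray
  R→P: P black — skip
  R→T: T black — skip
  R→Q: Q black — skip
R black
V gray
  V→W: W black — skip
  V→P: P black — skip
  V→N: N black — skip
  V→T: T black — skip
  V→R: R black — skip
V black
Every edge goes to a white or black vertex — no back edge, so the graph is acyclic.

No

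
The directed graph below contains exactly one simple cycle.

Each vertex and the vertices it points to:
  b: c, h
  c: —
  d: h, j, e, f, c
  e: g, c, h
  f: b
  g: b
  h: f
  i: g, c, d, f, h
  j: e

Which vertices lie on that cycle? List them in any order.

DFS with gray/black marking from f:
f gray
  b gray
    c gray
    c black
    h gray
      h→f: f is gray → back edge
Back edge closes the cycle f → b → h → f; its vertices are {b, f, h}.

b, f, h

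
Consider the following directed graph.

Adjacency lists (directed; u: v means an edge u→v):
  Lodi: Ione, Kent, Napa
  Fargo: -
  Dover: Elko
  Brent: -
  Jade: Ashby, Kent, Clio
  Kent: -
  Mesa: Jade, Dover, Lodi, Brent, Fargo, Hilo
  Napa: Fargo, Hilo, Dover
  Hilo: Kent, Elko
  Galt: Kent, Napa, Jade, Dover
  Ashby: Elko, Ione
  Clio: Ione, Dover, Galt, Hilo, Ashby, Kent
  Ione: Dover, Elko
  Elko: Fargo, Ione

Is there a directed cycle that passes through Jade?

Jade is on a cycle iff Jade can reach itself via ≥1 edge.
Jade → Clio → Galt → Jade — yes.

Yes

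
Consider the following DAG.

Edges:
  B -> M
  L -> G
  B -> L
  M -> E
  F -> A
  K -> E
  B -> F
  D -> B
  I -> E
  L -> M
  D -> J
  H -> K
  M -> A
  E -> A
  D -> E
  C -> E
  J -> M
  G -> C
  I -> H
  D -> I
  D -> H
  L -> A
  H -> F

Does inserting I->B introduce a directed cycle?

No

Adding I→B creates a cycle iff B can already reach I.
Explore from B: no path reaches I. The graph stays acyclic.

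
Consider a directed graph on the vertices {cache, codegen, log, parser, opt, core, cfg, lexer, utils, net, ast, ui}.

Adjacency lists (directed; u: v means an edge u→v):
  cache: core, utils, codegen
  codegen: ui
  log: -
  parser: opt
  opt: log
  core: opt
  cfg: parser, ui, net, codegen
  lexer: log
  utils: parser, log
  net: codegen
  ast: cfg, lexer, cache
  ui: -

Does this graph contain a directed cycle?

No

DFS with white/gray/black marking, starting from net:
net gray
  codegen gray
    ui gray
    ui black
  codegen black
net black
cache gray
  core gray
    opt gray
      log gray
      log black
    opt black
  core black
  utils gray
    parser gray
      parser→opt: opt black — skip
    parser black
    utils→log: log black — skip
  utils black
  cache→codegen: codegen black — skip
cache black
cfg gray
  cfg→parser: parser black — skip
  cfg→ui: ui black — skip
  cfg→net: net black — skip
  cfg→codegen: codegen black — skip
cfg black
lexer gray
  lexer→log: log black — skip
lexer black
ast gray
  ast→cfg: cfg black — skip
  ast→lexer: lexer black — skip
  ast→cache: cache black — skip
ast black
Every edge goes to a white or black vertex — no back edge, so the graph is acyclic.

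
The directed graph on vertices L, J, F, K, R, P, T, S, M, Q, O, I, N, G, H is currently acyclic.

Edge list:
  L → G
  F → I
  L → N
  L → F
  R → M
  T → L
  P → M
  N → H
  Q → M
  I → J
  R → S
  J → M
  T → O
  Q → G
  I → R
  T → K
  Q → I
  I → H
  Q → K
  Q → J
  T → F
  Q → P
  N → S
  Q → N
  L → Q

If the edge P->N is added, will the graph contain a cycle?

No

Adding P→N creates a cycle iff N can already reach P.
Explore from N: no path reaches P. The graph stays acyclic.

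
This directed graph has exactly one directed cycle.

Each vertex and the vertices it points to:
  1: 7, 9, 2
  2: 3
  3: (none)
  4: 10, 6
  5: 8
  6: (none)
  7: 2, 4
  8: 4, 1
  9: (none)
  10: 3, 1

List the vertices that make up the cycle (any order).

1, 4, 7, 10

DFS with gray/black marking from 1:
1 gray
  7 gray
    2 gray
      3 gray
      3 black
    2 black
    4 gray
      10 gray
        10→3: 3 black — skip
        10→1: 1 is gray → back edge
Back edge closes the cycle 1 → 7 → 4 → 10 → 1; its vertices are {1, 4, 7, 10}.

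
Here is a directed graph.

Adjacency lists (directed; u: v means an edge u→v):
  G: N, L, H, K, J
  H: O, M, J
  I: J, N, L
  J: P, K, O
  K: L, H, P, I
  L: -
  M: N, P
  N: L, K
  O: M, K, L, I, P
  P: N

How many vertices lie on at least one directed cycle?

8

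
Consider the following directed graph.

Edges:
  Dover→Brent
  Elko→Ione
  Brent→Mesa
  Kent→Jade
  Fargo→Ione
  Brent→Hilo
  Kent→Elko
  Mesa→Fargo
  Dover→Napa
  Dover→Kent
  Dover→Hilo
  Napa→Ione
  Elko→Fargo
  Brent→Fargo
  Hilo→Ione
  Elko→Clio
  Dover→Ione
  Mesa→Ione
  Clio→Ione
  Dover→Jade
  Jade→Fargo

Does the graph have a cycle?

No

DFS with white/gray/black marking, starting from Jade:
Jade gray
  Fargo gray
    Ione gray
    Ione black
  Fargo black
Jade black
Elko gray
  Elko→Ione: Ione black — skip
  Elko→Fargo: Fargo black — skip
  Clio gray
    Clio→Ione: Ione black — skip
  Clio black
Elko black
Brent gray
  Hilo gray
    Hilo→Ione: Ione black — skip
  Hilo black
  Brent→Fargo: Fargo black — skip
  Mesa gray
    Mesa→Ione: Ione black — skip
    Mesa→Fargo: Fargo black — skip
  Mesa black
Brent black
Kent gray
  Kent→Elko: Elko black — skip
  Kent→Jade: Jade black — skip
Kent black
Dover gray
  Dover→Hilo: Hilo black — skip
  Dover→Kent: Kent black — skip
  Napa gray
    Napa→Ione: Ione black — skip
  Napa black
  Dover→Ione: Ione black — skip
  Dover→Brent: Brent black — skip
  Dover→Jade: Jade black — skip
Dover black
Every edge goes to a white or black vertex — no back edge, so the graph is acyclic.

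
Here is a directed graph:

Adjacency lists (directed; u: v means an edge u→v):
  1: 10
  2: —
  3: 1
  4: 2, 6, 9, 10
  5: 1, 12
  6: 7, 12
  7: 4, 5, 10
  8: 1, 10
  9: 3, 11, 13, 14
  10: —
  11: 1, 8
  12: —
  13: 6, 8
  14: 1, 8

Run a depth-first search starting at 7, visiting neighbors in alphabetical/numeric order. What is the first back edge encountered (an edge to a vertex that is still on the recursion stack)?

6->7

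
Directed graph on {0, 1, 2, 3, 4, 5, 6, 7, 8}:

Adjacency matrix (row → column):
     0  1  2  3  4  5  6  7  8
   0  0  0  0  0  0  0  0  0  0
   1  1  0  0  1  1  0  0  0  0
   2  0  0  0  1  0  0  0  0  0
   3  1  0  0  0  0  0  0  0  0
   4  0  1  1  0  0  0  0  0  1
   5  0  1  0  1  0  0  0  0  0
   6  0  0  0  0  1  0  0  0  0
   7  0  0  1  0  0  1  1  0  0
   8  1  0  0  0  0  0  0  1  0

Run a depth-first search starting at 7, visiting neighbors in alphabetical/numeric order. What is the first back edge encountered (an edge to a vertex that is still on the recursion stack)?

4->1

DFS from 7 (visiting neighbors in alphabetical/numeric order); mark gray on enter, black on exit:
7 gray
  2 gray
    3 gray
      0 gray
      0 black
    3 black
  2 black
  5 gray
    1 gray
      1→0: 0 black — skip
      1→3: 3 black — skip
      4 gray
        4→1: 1 is gray → back edge
First back edge: 4 → 1.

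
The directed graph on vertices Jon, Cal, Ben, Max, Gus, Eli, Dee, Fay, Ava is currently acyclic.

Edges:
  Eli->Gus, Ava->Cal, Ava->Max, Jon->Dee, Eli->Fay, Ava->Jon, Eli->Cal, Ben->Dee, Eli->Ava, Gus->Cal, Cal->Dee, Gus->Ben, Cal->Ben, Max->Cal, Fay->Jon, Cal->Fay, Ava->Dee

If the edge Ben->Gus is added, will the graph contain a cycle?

Yes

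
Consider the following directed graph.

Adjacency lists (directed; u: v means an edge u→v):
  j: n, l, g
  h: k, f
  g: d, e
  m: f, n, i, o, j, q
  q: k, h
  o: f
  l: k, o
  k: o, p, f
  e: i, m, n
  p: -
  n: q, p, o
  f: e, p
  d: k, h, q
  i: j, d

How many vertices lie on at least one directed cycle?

A vertex is on a directed cycle iff it belongs to a strongly connected component of size ≥ 2 (or has a self-loop).
The vertices on cycles are {d, e, f, g, h, i, j, k, l, m, n, o, q} — 13 in total.

13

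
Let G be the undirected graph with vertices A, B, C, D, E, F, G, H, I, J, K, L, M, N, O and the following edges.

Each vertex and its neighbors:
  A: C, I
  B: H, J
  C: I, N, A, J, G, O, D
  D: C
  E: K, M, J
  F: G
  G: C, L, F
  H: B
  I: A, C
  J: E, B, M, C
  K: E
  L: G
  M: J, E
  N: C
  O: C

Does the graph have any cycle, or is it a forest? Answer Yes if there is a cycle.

Yes

DFS, tracking each vertex's parent; an edge to a visited non-parent vertex closes a cycle.
Start from G:
visit G (parent –)
  visit C (parent G)
    visit I (parent C)
      visit A (parent I)
        A–C: C visited and ≠ parent → cycle
Cycle: C – I – A – C.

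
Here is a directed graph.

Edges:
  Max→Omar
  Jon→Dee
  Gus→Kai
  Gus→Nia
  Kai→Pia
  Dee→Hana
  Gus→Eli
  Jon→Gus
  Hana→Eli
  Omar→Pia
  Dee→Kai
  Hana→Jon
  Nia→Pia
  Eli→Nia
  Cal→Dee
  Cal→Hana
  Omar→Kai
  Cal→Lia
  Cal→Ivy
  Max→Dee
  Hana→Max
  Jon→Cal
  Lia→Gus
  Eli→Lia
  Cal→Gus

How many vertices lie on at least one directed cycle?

8

A vertex is on a directed cycle iff it belongs to a strongly connected component of size ≥ 2 (or has a self-loop).
The vertices on cycles are {Cal, Dee, Eli, Gus, Jon, Lia, Max, Hana} — 8 in total.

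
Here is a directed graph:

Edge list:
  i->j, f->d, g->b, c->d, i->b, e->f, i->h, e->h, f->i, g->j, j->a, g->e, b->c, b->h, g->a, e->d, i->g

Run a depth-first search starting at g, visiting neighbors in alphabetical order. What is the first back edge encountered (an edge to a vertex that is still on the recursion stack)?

i→g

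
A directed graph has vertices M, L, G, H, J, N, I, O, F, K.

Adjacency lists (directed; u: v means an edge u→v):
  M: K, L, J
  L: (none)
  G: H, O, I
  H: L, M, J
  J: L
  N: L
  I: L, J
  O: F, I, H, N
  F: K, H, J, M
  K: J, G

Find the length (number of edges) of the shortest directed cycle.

For each vertex v, BFS finds the shortest path from v back to v.
The shortest such closed walk is G → O → F → K → G, length 4.

4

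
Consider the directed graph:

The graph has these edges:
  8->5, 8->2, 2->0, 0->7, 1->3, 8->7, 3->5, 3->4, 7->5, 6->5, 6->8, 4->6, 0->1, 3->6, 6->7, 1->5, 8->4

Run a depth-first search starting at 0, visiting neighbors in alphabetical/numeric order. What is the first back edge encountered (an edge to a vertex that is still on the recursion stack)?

2→0

DFS from 0 (visiting neighbors in alphabetical/numeric order); mark gray on enter, black on exit:
0 gray
  1 gray
    3 gray
      4 gray
        6 gray
          5 gray
          5 black
          7 gray
            7→5: 5 black — skip
          7 black
          8 gray
            2 gray
              2→0: 0 is gray → back edge
First back edge: 2 → 0.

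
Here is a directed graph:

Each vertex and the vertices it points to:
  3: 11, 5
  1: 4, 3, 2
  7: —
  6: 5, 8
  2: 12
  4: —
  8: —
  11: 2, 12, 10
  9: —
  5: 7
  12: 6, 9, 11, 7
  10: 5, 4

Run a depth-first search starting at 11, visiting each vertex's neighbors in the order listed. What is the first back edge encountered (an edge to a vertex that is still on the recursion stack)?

DFS from 11 (visiting each vertex's neighbors in the order listed); mark gray on enter, black on exit:
11 gray
  2 gray
    12 gray
      6 gray
        5 gray
          7 gray
          7 black
        5 black
        8 gray
        8 black
      6 black
      9 gray
      9 black
      12→11: 11 is gray → back edge
First back edge: 12 → 11.

12→11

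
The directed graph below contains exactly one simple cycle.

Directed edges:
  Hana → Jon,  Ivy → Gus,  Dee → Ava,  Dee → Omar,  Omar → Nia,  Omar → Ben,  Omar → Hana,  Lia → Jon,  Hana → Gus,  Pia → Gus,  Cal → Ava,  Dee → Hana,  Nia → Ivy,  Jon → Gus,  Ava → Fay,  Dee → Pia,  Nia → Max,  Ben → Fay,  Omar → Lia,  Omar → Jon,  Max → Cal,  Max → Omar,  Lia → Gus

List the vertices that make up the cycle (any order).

Max, Nia, Omar

DFS with gray/black marking from Omar:
Omar gray
  Lia gray
    Gus gray
    Gus black
    Jon gray
      Jon→Gus: Gus black — skip
    Jon black
  Lia black
  Omar→Jon: Jon black — skip
  Nia gray
    Max gray
      Max→Omar: Omar is gray → back edge
Back edge closes the cycle Omar → Nia → Max → Omar; its vertices are {Max, Nia, Omar}.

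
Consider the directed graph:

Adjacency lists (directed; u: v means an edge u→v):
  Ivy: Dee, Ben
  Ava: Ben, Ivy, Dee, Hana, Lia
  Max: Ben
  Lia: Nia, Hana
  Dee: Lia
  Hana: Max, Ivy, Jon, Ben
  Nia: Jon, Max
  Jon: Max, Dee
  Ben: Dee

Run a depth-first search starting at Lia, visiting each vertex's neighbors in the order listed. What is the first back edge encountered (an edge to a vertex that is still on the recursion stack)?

Dee→Lia

DFS from Lia (visiting each vertex's neighbors in the order listed); mark gray on enter, black on exit:
Lia gray
  Nia gray
    Jon gray
      Max gray
        Ben gray
          Dee gray
            Dee→Lia: Lia is gray → back edge
First back edge: Dee → Lia.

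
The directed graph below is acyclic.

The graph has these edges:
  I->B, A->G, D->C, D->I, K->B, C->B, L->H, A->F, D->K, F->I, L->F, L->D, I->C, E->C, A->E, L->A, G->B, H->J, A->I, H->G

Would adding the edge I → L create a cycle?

Adding I→L creates a cycle iff L can already reach I.
Path from L: L → A → I.
So L → … → I → L is a cycle.

Yes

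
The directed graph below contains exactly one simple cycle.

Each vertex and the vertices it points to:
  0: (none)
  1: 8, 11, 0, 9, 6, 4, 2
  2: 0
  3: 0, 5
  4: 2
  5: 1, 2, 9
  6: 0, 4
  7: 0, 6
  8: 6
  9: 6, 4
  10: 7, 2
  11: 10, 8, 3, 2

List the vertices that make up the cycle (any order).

1, 3, 5, 11

DFS with gray/black marking from 11:
11 gray
  10 gray
    7 gray
      0 gray
      0 black
      6 gray
        6→0: 0 black — skip
        4 gray
          2 gray
            2→0: 0 black — skip
          2 black
        4 black
      6 black
    7 black
    10→2: 2 black — skip
  10 black
  8 gray
    8→6: 6 black — skip
  8 black
  3 gray
    3→0: 0 black — skip
    5 gray
      1 gray
        1→8: 8 black — skip
        1→11: 11 is gray → back edge
Back edge closes the cycle 11 → 3 → 5 → 1 → 11; its vertices are {1, 3, 5, 11}.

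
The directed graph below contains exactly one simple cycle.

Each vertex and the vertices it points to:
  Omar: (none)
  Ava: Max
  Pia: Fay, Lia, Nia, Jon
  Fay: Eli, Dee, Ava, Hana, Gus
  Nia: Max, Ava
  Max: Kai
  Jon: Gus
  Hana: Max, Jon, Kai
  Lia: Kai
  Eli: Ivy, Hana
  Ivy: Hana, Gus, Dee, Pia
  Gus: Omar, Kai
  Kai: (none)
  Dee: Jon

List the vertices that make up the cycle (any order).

Eli, Fay, Ivy, Pia

DFS with gray/black marking from Pia:
Pia gray
  Fay gray
    Eli gray
      Ivy gray
        Hana gray
          Max gray
            Kai gray
            Kai black
          Max black
          Jon gray
            Gus gray
              Omar gray
              Omar black
              Gus→Kai: Kai black — skip
            Gus black
          Jon black
          Hana→Kai: Kai black — skip
        Hana black
        Ivy→Gus: Gus black — skip
        Dee gray
          Dee→Jon: Jon black — skip
        Dee black
        Ivy→Pia: Pia is gray → back edge
Back edge closes the cycle Pia → Fay → Eli → Ivy → Pia; its vertices are {Eli, Fay, Ivy, Pia}.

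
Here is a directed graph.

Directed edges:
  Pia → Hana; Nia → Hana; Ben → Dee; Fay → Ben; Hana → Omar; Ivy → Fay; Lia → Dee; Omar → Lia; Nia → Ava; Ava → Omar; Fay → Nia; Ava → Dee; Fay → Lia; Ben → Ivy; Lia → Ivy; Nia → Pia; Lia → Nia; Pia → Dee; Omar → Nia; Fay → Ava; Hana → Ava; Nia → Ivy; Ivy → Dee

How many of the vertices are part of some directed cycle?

9

A vertex is on a directed cycle iff it belongs to a strongly connected component of size ≥ 2 (or has a self-loop).
The vertices on cycles are {Ava, Ben, Fay, Ivy, Lia, Nia, Pia, Hana, Omar} — 9 in total.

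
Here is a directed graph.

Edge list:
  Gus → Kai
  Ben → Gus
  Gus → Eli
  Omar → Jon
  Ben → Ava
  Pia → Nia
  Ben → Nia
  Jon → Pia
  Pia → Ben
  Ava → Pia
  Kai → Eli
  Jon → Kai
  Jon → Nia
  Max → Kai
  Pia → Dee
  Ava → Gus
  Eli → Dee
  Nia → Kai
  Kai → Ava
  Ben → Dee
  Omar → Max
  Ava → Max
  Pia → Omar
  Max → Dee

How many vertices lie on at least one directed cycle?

9

A vertex is on a directed cycle iff it belongs to a strongly connected component of size ≥ 2 (or has a self-loop).
The vertices on cycles are {Ava, Ben, Gus, Jon, Kai, Max, Nia, Pia, Omar} — 9 in total.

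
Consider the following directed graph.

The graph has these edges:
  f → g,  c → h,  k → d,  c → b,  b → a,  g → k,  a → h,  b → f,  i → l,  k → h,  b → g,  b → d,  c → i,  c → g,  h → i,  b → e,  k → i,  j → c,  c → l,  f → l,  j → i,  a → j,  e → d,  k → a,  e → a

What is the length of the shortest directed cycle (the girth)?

For each vertex v, BFS finds the shortest path from v back to v.
The shortest such closed walk is c → b → a → j → c, length 4.

4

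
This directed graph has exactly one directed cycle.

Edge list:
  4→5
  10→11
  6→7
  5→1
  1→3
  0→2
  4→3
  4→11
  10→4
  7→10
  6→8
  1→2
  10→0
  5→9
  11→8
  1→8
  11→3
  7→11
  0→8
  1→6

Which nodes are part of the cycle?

1, 4, 5, 6, 7, 10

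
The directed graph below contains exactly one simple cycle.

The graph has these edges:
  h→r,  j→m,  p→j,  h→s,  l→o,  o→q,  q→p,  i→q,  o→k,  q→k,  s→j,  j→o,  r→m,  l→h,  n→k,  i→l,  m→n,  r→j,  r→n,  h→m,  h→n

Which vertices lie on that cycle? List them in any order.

DFS with gray/black marking from q:
q gray
  k gray
  k black
  p gray
    j gray
      o gray
        o→q: q is gray → back edge
Back edge closes the cycle q → p → j → o → q; its vertices are {j, o, p, q}.

j, o, p, q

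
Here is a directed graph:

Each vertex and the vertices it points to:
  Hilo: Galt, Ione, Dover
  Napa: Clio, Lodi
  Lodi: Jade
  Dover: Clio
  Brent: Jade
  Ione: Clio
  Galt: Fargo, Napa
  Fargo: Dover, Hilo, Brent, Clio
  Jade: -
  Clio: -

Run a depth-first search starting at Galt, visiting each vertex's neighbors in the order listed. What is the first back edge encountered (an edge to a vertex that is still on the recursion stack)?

Hilo->Galt

DFS from Galt (visiting each vertex's neighbors in the order listed); mark gray on enter, black on exit:
Galt gray
  Fargo gray
    Dover gray
      Clio gray
      Clio black
    Dover black
    Hilo gray
      Hilo→Galt: Galt is gray → back edge
First back edge: Hilo → Galt.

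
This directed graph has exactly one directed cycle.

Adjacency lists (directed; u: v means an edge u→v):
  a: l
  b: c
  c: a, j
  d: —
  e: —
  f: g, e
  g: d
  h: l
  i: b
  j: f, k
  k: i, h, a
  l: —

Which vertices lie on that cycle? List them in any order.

DFS with gray/black marking from c:
c gray
  a gray
    l gray
    l black
  a black
  j gray
    f gray
      g gray
        d gray
        d black
      g black
      e gray
      e black
    f black
    k gray
      i gray
        b gray
          b→c: c is gray → back edge
Back edge closes the cycle c → j → k → i → b → c; its vertices are {b, c, i, j, k}.

b, c, i, j, k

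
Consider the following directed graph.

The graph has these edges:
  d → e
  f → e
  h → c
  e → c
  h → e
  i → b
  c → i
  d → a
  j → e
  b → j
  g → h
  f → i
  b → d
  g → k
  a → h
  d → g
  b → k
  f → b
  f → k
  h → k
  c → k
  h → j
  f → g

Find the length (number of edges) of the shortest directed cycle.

5

For each vertex v, BFS finds the shortest path from v back to v.
The shortest such closed walk is b → j → e → c → i → b, length 5.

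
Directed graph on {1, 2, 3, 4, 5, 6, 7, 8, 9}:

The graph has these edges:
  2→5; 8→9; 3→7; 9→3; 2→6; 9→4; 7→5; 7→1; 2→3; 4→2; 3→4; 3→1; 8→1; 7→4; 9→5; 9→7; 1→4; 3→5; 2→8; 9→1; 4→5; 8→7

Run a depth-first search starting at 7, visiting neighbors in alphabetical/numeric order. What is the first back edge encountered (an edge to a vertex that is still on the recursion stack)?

3->1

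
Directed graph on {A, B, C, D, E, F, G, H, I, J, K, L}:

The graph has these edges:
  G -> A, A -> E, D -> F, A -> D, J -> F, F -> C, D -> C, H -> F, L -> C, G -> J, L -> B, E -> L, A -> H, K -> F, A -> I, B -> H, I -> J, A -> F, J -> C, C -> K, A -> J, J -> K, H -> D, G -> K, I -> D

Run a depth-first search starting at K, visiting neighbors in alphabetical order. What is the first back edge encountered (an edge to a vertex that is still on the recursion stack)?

DFS from K (visiting neighbors in alphabetical order); mark gray on enter, black on exit:
K gray
  F gray
    C gray
      C→K: K is gray → back edge
First back edge: C → K.

C->K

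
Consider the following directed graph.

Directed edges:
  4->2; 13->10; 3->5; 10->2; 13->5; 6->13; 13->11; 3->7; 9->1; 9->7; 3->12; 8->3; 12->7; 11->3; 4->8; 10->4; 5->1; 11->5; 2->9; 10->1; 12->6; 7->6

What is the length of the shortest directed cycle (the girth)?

5

For each vertex v, BFS finds the shortest path from v back to v.
The shortest such closed walk is 13 → 11 → 3 → 7 → 6 → 13, length 5.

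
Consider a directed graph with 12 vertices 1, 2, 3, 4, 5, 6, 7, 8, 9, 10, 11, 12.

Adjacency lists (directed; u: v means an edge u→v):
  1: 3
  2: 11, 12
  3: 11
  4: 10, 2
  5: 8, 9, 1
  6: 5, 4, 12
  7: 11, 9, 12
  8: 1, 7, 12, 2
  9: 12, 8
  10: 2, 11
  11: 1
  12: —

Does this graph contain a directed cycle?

DFS with white/gray/black marking, starting from 8:
8 gray
  1 gray
    3 gray
      11 gray
        11→1: 1 is gray → back edge
Back edge found, so a cycle exists: 1 → 3 → 11 → 1.

Yes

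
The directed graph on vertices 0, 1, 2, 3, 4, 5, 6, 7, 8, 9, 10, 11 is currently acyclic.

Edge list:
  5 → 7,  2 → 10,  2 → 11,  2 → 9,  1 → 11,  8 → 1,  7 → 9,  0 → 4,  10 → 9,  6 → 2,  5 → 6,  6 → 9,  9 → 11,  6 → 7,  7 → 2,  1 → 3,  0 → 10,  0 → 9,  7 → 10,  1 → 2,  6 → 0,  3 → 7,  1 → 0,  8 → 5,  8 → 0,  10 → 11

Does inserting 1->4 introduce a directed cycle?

No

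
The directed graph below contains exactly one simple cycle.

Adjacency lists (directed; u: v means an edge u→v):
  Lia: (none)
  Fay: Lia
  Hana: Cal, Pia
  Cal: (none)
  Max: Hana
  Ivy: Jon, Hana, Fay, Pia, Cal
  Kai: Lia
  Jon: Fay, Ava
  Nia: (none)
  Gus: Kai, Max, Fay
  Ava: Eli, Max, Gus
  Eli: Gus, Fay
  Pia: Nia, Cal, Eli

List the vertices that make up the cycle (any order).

DFS with gray/black marking from Hana:
Hana gray
  Cal gray
  Cal black
  Pia gray
    Nia gray
    Nia black
    Pia→Cal: Cal black — skip
    Eli gray
      Gus gray
        Kai gray
          Lia gray
          Lia black
        Kai black
        Max gray
          Max→Hana: Hana is gray → back edge
Back edge closes the cycle Hana → Pia → Eli → Gus → Max → Hana; its vertices are {Eli, Gus, Max, Pia, Hana}.

Eli, Gus, Max, Pia, Hana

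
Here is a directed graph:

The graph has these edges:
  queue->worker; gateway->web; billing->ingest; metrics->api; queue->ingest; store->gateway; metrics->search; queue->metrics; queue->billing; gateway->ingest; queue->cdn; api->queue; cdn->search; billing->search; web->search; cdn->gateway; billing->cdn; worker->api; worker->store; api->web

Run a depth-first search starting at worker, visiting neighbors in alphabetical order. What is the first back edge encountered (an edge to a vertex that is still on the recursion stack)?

metrics→api

DFS from worker (visiting neighbors in alphabetical order); mark gray on enter, black on exit:
worker gray
  api gray
    queue gray
      billing gray
        cdn gray
          gateway gray
            ingest gray
            ingest black
            web gray
              search gray
              search black
            web black
          gateway black
          cdn→search: search black — skip
        cdn black
        billing→ingest: ingest black — skip
        billing→search: search black — skip
      billing black
      queue→cdn: cdn black — skip
      queue→ingest: ingest black — skip
      metrics gray
        metrics→api: api is gray → back edge
First back edge: metrics → api.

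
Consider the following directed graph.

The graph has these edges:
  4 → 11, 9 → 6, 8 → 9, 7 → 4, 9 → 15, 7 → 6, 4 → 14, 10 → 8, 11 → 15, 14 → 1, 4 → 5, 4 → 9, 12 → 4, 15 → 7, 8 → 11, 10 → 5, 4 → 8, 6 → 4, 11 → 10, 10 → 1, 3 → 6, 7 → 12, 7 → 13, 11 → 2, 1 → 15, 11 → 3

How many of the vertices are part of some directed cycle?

12

A vertex is on a directed cycle iff it belongs to a strongly connected component of size ≥ 2 (or has a self-loop).
The vertices on cycles are {1, 3, 4, 6, 7, 8, 9, 10, 11, 12, 14, 15} — 12 in total.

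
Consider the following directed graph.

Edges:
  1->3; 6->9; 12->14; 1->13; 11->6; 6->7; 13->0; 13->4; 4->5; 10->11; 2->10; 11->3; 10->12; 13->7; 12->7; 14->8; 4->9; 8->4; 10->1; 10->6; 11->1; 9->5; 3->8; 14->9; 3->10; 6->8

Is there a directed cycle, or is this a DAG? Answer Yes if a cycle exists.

DFS with white/gray/black marking, starting from 7:
7 gray
7 black
9 gray
  5 gray
  5 black
9 black
11 gray
  6 gray
    6→9: 9 black — skip
    8 gray
      4 gray
        4→9: 9 black — skip
        4→5: 5 black — skip
      4 black
    8 black
    6→7: 7 black — skip
  6 black
  3 gray
    3→8: 8 black — skip
    10 gray
      1 gray
        1→3: 3 is gray → back edge
Back edge found, so a cycle exists: 3 → 10 → 1 → 3.

Yes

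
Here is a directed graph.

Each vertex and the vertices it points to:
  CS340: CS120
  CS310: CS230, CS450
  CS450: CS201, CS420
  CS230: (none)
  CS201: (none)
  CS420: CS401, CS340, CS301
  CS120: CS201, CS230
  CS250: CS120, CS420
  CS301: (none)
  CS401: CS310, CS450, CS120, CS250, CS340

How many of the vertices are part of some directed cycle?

5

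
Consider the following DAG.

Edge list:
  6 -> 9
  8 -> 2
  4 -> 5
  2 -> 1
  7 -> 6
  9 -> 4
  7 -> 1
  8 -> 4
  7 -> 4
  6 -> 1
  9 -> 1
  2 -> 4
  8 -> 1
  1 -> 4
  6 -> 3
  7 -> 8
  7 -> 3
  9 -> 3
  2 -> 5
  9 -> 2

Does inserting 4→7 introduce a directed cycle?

Adding 4→7 creates a cycle iff 7 can already reach 4.
Path from 7: 7 → 4.
So 7 → … → 4 → 7 is a cycle.

Yes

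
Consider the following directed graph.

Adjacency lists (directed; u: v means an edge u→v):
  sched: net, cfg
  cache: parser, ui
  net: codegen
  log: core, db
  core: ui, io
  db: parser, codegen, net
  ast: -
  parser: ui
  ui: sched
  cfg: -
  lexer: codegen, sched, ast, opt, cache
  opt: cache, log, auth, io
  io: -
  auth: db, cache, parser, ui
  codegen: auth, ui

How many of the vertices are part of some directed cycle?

A vertex is on a directed cycle iff it belongs to a strongly connected component of size ≥ 2 (or has a self-loop).
The vertices on cycles are {db, ui, net, auth, cache, sched, parser, codegen} — 8 in total.

8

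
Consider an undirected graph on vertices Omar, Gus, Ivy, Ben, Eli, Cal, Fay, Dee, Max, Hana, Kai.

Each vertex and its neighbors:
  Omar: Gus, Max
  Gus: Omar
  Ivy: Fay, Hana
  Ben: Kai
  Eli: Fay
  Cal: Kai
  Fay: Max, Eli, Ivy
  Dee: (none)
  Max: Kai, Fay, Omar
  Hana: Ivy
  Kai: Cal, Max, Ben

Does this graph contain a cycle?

DFS, tracking each vertex's parent; an edge to a visited non-parent vertex closes a cycle.
Start from Eli:
visit Eli (parent –)
  visit Fay (parent Eli)
    visit Max (parent Fay)
      visit Kai (parent Max)
        visit Cal (parent Kai)
          Cal–Kai: parent, skip
        Kai–Max: parent, skip
        visit Ben (parent Kai)
          Ben–Kai: parent, skip
      Max–Fay: parent, skip
      visit Omar (parent Max)
        visit Gus (parent Omar)
          Gus–Omar: parent, skip
        Omar–Max: parent, skip
    Fay–Eli: parent, skip
    visit Ivy (parent Fay)
      Ivy–Fay: parent, skip
      visit Hana (parent Ivy)
        Hana–Ivy: parent, skip
visit Dee (parent –)
No non-parent visited neighbor found — the graph is a forest.

No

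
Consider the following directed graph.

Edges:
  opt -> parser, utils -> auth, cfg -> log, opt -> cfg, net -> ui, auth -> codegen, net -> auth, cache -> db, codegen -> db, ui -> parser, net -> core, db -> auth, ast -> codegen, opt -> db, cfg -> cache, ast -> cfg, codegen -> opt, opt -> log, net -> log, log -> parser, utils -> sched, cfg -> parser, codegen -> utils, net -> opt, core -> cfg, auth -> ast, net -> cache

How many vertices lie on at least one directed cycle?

8

A vertex is on a directed cycle iff it belongs to a strongly connected component of size ≥ 2 (or has a self-loop).
The vertices on cycles are {db, ast, cfg, opt, auth, cache, utils, codegen} — 8 in total.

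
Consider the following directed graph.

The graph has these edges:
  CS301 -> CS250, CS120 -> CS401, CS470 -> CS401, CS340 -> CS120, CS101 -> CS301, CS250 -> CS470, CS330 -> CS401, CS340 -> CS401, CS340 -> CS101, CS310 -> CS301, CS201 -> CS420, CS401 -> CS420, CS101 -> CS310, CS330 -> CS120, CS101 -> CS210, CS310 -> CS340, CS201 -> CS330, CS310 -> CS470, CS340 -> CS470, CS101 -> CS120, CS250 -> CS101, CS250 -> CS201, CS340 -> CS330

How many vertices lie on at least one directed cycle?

5

A vertex is on a directed cycle iff it belongs to a strongly connected component of size ≥ 2 (or has a self-loop).
The vertices on cycles are {CS101, CS250, CS301, CS310, CS340} — 5 in total.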